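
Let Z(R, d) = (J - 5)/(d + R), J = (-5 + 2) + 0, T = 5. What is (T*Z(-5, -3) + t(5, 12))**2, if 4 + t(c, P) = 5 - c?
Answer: 1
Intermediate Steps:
J = -3 (J = -3 + 0 = -3)
Z(R, d) = -8/(R + d) (Z(R, d) = (-3 - 5)/(d + R) = -8/(R + d))
t(c, P) = 1 - c (t(c, P) = -4 + (5 - c) = 1 - c)
(T*Z(-5, -3) + t(5, 12))**2 = (5*(-8/(-5 - 3)) + (1 - 1*5))**2 = (5*(-8/(-8)) + (1 - 5))**2 = (5*(-8*(-1/8)) - 4)**2 = (5*1 - 4)**2 = (5 - 4)**2 = 1**2 = 1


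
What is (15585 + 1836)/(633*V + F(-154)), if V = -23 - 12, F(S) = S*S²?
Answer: -17421/3674419 ≈ -0.0047412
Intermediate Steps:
F(S) = S³
V = -35
(15585 + 1836)/(633*V + F(-154)) = (15585 + 1836)/(633*(-35) + (-154)³) = 17421/(-22155 - 3652264) = 17421/(-3674419) = 17421*(-1/3674419) = -17421/3674419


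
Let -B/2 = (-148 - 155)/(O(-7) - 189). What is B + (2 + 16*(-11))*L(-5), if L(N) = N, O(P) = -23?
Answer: 91917/106 ≈ 867.14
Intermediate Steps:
B = -303/106 (B = -2*(-148 - 155)/(-23 - 189) = -(-606)/(-212) = -(-606)*(-1)/212 = -2*303/212 = -303/106 ≈ -2.8585)
B + (2 + 16*(-11))*L(-5) = -303/106 + (2 + 16*(-11))*(-5) = -303/106 + (2 - 176)*(-5) = -303/106 - 174*(-5) = -303/106 + 870 = 91917/106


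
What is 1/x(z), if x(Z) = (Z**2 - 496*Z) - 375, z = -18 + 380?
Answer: -1/48883 ≈ -2.0457e-5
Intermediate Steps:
z = 362
x(Z) = -375 + Z**2 - 496*Z
1/x(z) = 1/(-375 + 362**2 - 496*362) = 1/(-375 + 131044 - 179552) = 1/(-48883) = -1/48883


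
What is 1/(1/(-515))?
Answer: -515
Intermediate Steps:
1/(1/(-515)) = 1/(-1/515) = -515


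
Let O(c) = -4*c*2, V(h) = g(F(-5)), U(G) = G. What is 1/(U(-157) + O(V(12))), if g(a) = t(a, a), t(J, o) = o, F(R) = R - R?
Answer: -1/157 ≈ -0.0063694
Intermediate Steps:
F(R) = 0
g(a) = a
V(h) = 0
O(c) = -8*c
1/(U(-157) + O(V(12))) = 1/(-157 - 8*0) = 1/(-157 + 0) = 1/(-157) = -1/157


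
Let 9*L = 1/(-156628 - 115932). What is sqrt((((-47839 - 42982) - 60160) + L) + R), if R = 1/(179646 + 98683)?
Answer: I*sqrt(488749114882712045147574235)/56896014180 ≈ 388.56*I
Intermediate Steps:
L = -1/2453040 (L = 1/(9*(-156628 - 115932)) = (1/9)/(-272560) = (1/9)*(-1/272560) = -1/2453040 ≈ -4.0766e-7)
R = 1/278329 ≈ 3.5929e-6
sqrt((((-47839 - 42982) - 60160) + L) + R) = sqrt((((-47839 - 42982) - 60160) - 1/2453040) + 1/278329) = sqrt(((-90821 - 60160) - 1/2453040) + 1/278329) = sqrt((-150981 - 1/2453040) + 1/278329) = sqrt(-370362432241/2453040 + 1/278329) = sqrt(-103082605400752249/682752170160) = I*sqrt(488749114882712045147574235)/56896014180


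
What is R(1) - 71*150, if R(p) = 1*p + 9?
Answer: -10640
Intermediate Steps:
R(p) = 9 + p (R(p) = p + 9 = 9 + p)
R(1) - 71*150 = (9 + 1) - 71*150 = 10 - 10650 = -10640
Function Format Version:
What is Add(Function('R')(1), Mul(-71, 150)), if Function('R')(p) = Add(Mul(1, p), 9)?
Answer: -10640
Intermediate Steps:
Function('R')(p) = Add(9, p) (Function('R')(p) = Add(p, 9) = Add(9, p))
Add(Function('R')(1), Mul(-71, 150)) = Add(Add(9, 1), Mul(-71, 150)) = Add(10, -10650) = -10640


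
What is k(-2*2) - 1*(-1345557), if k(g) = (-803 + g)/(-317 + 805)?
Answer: 656631009/488 ≈ 1.3456e+6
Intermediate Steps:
k(g) = -803/488 + g/488 (k(g) = (-803 + g)/488 = (-803 + g)*(1/488) = -803/488 + g/488)
k(-2*2) - 1*(-1345557) = (-803/488 + (-2*2)/488) - 1*(-1345557) = (-803/488 + (1/488)*(-4)) + 1345557 = (-803/488 - 1/122) + 1345557 = -807/488 + 1345557 = 656631009/488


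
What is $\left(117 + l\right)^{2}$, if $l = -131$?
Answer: $196$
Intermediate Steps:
$\left(117 + l\right)^{2} = \left(117 - 131\right)^{2} = \left(-14\right)^{2} = 196$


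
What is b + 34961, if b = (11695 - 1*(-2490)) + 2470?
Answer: 51616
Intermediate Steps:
b = 16655 (b = (11695 + 2490) + 2470 = 14185 + 2470 = 16655)
b + 34961 = 16655 + 34961 = 51616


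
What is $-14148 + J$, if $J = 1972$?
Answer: $-12176$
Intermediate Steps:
$-14148 + J = -14148 + 1972 = -12176$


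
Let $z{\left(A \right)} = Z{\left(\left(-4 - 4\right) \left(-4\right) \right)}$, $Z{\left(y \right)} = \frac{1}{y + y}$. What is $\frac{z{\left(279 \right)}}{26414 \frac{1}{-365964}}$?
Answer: $- \frac{91491}{422624} \approx -0.21648$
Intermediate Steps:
$Z{\left(y \right)} = \frac{1}{2 y}$
$z{\left(A \right)} = \frac{1}{64}$ ($z{\left(A \right)} = \frac{1}{2 \left(-4 - 4\right) \left(-4\right)} = \frac{1}{2 \left(\left(-8\right) \left(-4\right)\right)} = \frac{1}{2 \cdot 32} = \frac{1}{2} \cdot \frac{1}{32} = \frac{1}{64}$)
$\frac{z{\left(279 \right)}}{26414 \frac{1}{-365964}} = \frac{1}{64 \frac{26414}{-365964}} = \frac{1}{64 \cdot 26414 \left(- \frac{1}{365964}\right)} = \frac{1}{64 \left(- \frac{13207}{182982}\right)} = \frac{1}{64} \left(- \frac{182982}{13207}\right) = - \frac{91491}{422624}$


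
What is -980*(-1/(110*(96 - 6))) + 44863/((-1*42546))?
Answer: -958211/1002870 ≈ -0.95547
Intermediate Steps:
-980*(-1/(110*(96 - 6))) + 44863/((-1*42546)) = -980/(90*(-110)) + 44863/(-42546) = -980/(-9900) + 44863*(-1/42546) = -980*(-1/9900) - 6409/6078 = 49/495 - 6409/6078 = -958211/1002870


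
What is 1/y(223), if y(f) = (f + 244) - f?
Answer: 1/244 ≈ 0.0040984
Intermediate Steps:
y(f) = 244 (y(f) = (244 + f) - f = 244)
1/y(223) = 1/244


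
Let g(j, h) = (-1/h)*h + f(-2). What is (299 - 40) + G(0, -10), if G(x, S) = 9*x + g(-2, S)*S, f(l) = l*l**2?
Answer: 349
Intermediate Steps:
f(l) = l**3
g(j, h) = -9 (g(j, h) = (-1/h)*h + (-2)**3 = -1 - 8 = -9)
G(x, S) = -9*S + 9*x (G(x, S) = 9*x - 9*S = -9*S + 9*x)
(299 - 40) + G(0, -10) = (299 - 40) + (-9*(-10) + 9*0) = 259 + (90 + 0) = 259 + 90 = 349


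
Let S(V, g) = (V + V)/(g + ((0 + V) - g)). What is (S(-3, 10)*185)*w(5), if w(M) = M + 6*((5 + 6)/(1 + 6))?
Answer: 37370/7 ≈ 5338.6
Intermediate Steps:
S(V, g) = 2 (S(V, g) = (2*V)/(g + (V - g)) = (2*V)/V = 2)
w(M) = 66/7 + M (w(M) = M + 6*(11/7) = M + 66/7 = 66/7 + M)
(S(-3, 10)*185)*w(5) = (2*185)*(66/7 + 5) = 370*(101/7) = 37370/7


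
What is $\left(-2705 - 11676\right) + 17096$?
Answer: $2715$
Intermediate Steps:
$\left(-2705 - 11676\right) + 17096 = -14381 + 17096 = 2715$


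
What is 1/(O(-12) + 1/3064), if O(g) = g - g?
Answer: 3064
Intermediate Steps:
O(g) = 0
1/(O(-12) + 1/3064) = 1/(0 + 1/3064) = 1/(1/3064) = 3064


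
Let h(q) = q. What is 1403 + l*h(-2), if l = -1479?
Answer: 4361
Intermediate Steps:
1403 + l*h(-2) = 1403 - 1479*(-2) = 1403 + 2958 = 4361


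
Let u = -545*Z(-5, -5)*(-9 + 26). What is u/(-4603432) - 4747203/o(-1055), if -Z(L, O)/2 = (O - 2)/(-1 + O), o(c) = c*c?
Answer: -65632463838463/15371204705400 ≈ -4.2698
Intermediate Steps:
o(c) = c²
Z(L, O) = -2*(-2 + O)/(-1 + O) (Z(L, O) = -2*(O - 2)/(-1 + O) = -2*(-2 + O)/(-1 + O))
u = 64855/3 (u = -545*2*(2 - 1*(-5))/(-1 - 5)*(-9 + 26) = -545*2*(2 + 5)/(-6)*17 = -545*2*(-⅙)*7*17 = -(-3815)*17/3 = -545*(-119/3) = 64855/3 ≈ 21618.)
u/(-4603432) - 4747203/o(-1055) = (64855/3)/(-4603432) - 4747203/((-1055)²) = (64855/3)*(-1/4603432) - 4747203/1113025 = -64855/13810296 - 4747203*1/1113025 = -64855/13810296 - 4747203/1113025 = -65632463838463/15371204705400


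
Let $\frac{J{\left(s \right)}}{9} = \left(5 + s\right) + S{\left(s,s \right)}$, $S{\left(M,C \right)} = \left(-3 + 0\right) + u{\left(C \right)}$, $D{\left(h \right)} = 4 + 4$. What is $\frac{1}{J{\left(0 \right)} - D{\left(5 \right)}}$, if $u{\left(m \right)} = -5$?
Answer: $- \frac{1}{35} \approx -0.028571$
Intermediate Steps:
$D{\left(h \right)} = 8$
$S{\left(M,C \right)} = -8$ ($S{\left(M,C \right)} = \left(-3 + 0\right) - 5 = -3 - 5 = -8$)
$J{\left(s \right)} = -27 + 9 s$ ($J{\left(s \right)} = 9 \left(\left(5 + s\right) - 8\right) = 9 \left(-3 + s\right) = -27 + 9 s$)
$\frac{1}{J{\left(0 \right)} - D{\left(5 \right)}} = \frac{1}{\left(-27 + 9 \cdot 0\right) - 8} = \frac{1}{\left(-27 + 0\right) - 8} = \frac{1}{-27 - 8} = \frac{1}{-35} = - \frac{1}{35}$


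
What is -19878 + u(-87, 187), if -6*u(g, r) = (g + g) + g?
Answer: -39669/2 ≈ -19835.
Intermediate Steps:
u(g, r) = -g/2 (u(g, r) = -((g + g) + g)/6 = -(2*g + g)/6 = -g/2)
-19878 + u(-87, 187) = -19878 - ½*(-87) = -19878 + 87/2 = -39669/2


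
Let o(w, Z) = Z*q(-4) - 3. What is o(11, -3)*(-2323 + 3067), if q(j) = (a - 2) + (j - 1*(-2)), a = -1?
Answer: 8928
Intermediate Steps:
q(j) = -1 + j (q(j) = (-1 - 2) + (j - 1*(-2)) = -3 + (j + 2) = -3 + (2 + j) = -1 + j)
o(w, Z) = -3 - 5*Z (o(w, Z) = Z*(-1 - 4) - 3 = Z*(-5) - 3 = -5*Z - 3 = -3 - 5*Z)
o(11, -3)*(-2323 + 3067) = (-3 - 5*(-3))*(-2323 + 3067) = (-3 + 15)*744 = 12*744 = 8928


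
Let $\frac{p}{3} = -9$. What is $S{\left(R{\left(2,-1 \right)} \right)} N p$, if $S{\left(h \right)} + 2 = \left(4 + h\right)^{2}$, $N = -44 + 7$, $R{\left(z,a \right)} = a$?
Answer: $6993$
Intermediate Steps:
$N = -37$
$p = -27$ ($p = 3 \left(-9\right) = -27$)
$S{\left(h \right)} = -2 + \left(4 + h\right)^{2}$
$S{\left(R{\left(2,-1 \right)} \right)} N p = \left(-2 + \left(4 - 1\right)^{2}\right) \left(-37\right) \left(-27\right) = \left(-2 + 3^{2}\right) \left(-37\right) \left(-27\right) = \left(-2 + 9\right) \left(-37\right) \left(-27\right) = 7 \left(-37\right) \left(-27\right) = \left(-259\right) \left(-27\right) = 6993$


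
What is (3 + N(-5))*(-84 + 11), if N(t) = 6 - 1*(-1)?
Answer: -730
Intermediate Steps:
N(t) = 7 (N(t) = 6 + 1 = 7)
(3 + N(-5))*(-84 + 11) = (3 + 7)*(-84 + 11) = 10*(-73) = -730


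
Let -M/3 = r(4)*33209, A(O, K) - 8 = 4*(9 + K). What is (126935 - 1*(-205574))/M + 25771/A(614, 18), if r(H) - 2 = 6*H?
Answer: 33358050899/150237516 ≈ 222.04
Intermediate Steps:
r(H) = 2 + 6*H
A(O, K) = 44 + 4*K (A(O, K) = 8 + 4*(9 + K) = 8 + (36 + 4*K) = 44 + 4*K)
M = -2590302 (M = -3*(2 + 6*4)*33209 = -3*(2 + 24)*33209 = -78*33209 = -3*863434 = -2590302)
(126935 - 1*(-205574))/M + 25771/A(614, 18) = (126935 - 1*(-205574))/(-2590302) + 25771/(44 + 4*18) = (126935 + 205574)*(-1/2590302) + 25771/(44 + 72) = 332509*(-1/2590302) + 25771/116 = -332509/2590302 + 25771*(1/116) = -332509/2590302 + 25771/116 = 33358050899/150237516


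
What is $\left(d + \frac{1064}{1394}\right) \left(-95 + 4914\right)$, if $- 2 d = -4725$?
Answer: $\frac{15875660591}{1394} \approx 1.1389 \cdot 10^{7}$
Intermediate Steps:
$d = \frac{4725}{2}$ ($d = \left(- \frac{1}{2}\right) \left(-4725\right) = \frac{4725}{2} \approx 2362.5$)
$\left(d + \frac{1064}{1394}\right) \left(-95 + 4914\right) = \left(\frac{4725}{2} + \frac{1064}{1394}\right) \left(-95 + 4914\right) = \left(\frac{4725}{2} + 1064 \cdot \frac{1}{1394}\right) 4819 = \left(\frac{4725}{2} + \frac{532}{697}\right) 4819 = \frac{3294389}{1394} \cdot 4819 = \frac{15875660591}{1394}$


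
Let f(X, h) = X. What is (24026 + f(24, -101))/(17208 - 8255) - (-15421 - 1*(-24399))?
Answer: -80355984/8953 ≈ -8975.3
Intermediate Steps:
(24026 + f(24, -101))/(17208 - 8255) - (-15421 - 1*(-24399)) = (24026 + 24)/(17208 - 8255) - (-15421 - 1*(-24399)) = 24050/8953 - (-15421 + 24399) = 24050*(1/8953) - 1*8978 = 24050/8953 - 8978 = -80355984/8953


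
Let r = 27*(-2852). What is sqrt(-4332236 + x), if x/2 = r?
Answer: 14*I*sqrt(22889) ≈ 2118.1*I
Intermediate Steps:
r = -77004
x = -154008 (x = 2*(-77004) = -154008)
sqrt(-4332236 + x) = sqrt(-4332236 - 154008) = sqrt(-4486244) = 14*I*sqrt(22889)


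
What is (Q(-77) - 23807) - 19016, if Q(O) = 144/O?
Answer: -3297515/77 ≈ -42825.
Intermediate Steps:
(Q(-77) - 23807) - 19016 = (144/(-77) - 23807) - 19016 = (144*(-1/77) - 23807) - 19016 = (-144/77 - 23807) - 19016 = -1833283/77 - 19016 = -3297515/77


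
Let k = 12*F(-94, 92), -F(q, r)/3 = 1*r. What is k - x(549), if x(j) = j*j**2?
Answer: -165472461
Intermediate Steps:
F(q, r) = -3*r
x(j) = j**3
k = -3312 (k = 12*(-3*92) = 12*(-276) = -3312)
k - x(549) = -3312 - 1*549**3 = -3312 - 1*165469149 = -3312 - 165469149 = -165472461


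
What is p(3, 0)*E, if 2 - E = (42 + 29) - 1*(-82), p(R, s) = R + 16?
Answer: -2869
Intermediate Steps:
p(R, s) = 16 + R
E = -151 (E = 2 - ((42 + 29) - 1*(-82)) = 2 - (71 + 82) = 2 - 1*153 = 2 - 153 = -151)
p(3, 0)*E = (16 + 3)*(-151) = 19*(-151) = -2869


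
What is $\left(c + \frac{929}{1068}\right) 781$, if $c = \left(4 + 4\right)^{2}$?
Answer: $\frac{54108461}{1068} \approx 50663.0$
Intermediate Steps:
$c = 64$ ($c = 8^{2} = 64$)
$\left(c + \frac{929}{1068}\right) 781 = \left(64 + \frac{929}{1068}\right) 781 = \frac{69281}{1068} \cdot 781 = \frac{54108461}{1068}$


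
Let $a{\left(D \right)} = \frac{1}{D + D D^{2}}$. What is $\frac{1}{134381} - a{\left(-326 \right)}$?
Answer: $\frac{34780683}{4655804709062} \approx 7.4704 \cdot 10^{-6}$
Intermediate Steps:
$a{\left(D \right)} = \frac{1}{D + D^{3}}$
$\frac{1}{134381} - a{\left(-326 \right)} = \frac{1}{134381} - \frac{1}{-326 + \left(-326\right)^{3}} = \frac{1}{134381} - \frac{1}{-326 - 34645976} = \frac{1}{134381} - \frac{1}{-34646302} = \frac{1}{134381} - - \frac{1}{34646302} = \frac{1}{134381} + \frac{1}{34646302} = \frac{34780683}{4655804709062}$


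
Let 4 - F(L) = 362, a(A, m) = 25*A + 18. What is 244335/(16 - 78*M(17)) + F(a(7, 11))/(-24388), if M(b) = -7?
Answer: 744880397/1713257 ≈ 434.77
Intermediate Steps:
a(A, m) = 18 + 25*A
F(L) = -358 (F(L) = 4 - 1*362 = 4 - 362 = -358)
244335/(16 - 78*M(17)) + F(a(7, 11))/(-24388) = 244335/(16 - 78*(-7)) - 358/(-24388) = 244335/(16 + 546) - 358*(-1/24388) = 244335/562 + 179/12194 = 744880397/1713257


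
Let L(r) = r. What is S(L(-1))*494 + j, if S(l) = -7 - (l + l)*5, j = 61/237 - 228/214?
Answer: 37561547/25359 ≈ 1481.2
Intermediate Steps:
j = -20491/25359 (j = 61*(1/237) - 228*1/214 = 61/237 - 114/107 = -20491/25359 ≈ -0.80804)
S(l) = -7 - 10*l (S(l) = -7 - 2*l*5 = -7 - 10*l)
S(L(-1))*494 + j = (-7 - 10*(-1))*494 - 20491/25359 = (-7 + 10)*494 - 20491/25359 = 3*494 - 20491/25359 = 1482 - 20491/25359 = 37561547/25359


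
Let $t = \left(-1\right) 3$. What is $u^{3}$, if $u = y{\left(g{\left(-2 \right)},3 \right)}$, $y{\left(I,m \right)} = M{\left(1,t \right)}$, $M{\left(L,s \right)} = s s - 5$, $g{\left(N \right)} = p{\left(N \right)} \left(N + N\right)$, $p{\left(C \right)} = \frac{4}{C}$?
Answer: $64$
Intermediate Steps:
$t = -3$
$g{\left(N \right)} = 8$ ($g{\left(N \right)} = \frac{4}{N} \left(N + N\right) = \frac{4}{N} 2 N = 8$)
$M{\left(L,s \right)} = -5 + s^{2}$ ($M{\left(L,s \right)} = s^{2} - 5 = -5 + s^{2}$)
$y{\left(I,m \right)} = 4$ ($y{\left(I,m \right)} = -5 + \left(-3\right)^{2} = -5 + 9 = 4$)
$u = 4$
$u^{3} = 4^{3} = 64$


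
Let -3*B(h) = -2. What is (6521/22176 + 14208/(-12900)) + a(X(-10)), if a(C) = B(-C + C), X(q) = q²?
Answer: -3353509/23839200 ≈ -0.14067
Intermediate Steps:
B(h) = ⅔ (B(h) = -⅓*(-2) = ⅔)
a(C) = ⅔
(6521/22176 + 14208/(-12900)) + a(X(-10)) = (6521/22176 + 14208/(-12900)) + ⅔ = (6521*(1/22176) + 14208*(-1/12900)) + ⅔ = (6521/22176 - 1184/1075) + ⅔ = -19246309/23839200 + ⅔ = -3353509/23839200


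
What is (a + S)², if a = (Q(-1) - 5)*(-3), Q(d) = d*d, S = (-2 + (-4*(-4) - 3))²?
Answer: 17689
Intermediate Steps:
S = 121 (S = (-2 + (16 - 3))² = (-2 + 13)² = 11² = 121)
Q(d) = d²
a = 12 (a = ((-1)² - 5)*(-3) = (1 - 5)*(-3) = -4*(-3) = 12)
(a + S)² = (12 + 121)² = 133² = 17689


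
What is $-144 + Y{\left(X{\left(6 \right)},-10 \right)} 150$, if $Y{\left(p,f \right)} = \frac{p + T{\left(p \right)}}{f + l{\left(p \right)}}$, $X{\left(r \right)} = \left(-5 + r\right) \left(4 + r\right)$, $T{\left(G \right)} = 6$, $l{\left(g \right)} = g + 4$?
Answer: $456$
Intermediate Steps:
$l{\left(g \right)} = 4 + g$
$Y{\left(p,f \right)} = \frac{6 + p}{4 + f + p}$ ($Y{\left(p,f \right)} = \frac{p + 6}{f + \left(4 + p\right)} = \frac{6 + p}{4 + f + p}$)
$-144 + Y{\left(X{\left(6 \right)},-10 \right)} 150 = -144 + \frac{6 - \left(26 - 36\right)}{4 - 10 - \left(26 - 36\right)} 150 = -144 + \frac{6 - -10}{4 - 10 - -10} \cdot 150 = -144 + \frac{6 + 10}{4 - 10 + 10} \cdot 150 = -144 + \frac{1}{4} \cdot 16 \cdot 150 = -144 + 4 \cdot 150 = -144 + 600 = 456$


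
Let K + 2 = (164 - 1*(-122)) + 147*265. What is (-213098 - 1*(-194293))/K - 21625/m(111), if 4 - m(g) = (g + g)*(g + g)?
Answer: -15633405/386739584 ≈ -0.040424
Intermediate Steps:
K = 39239 (K = -2 + ((164 - 1*(-122)) + 147*265) = -2 + ((164 + 122) + 38955) = -2 + (286 + 38955) = -2 + 39241 = 39239)
m(g) = 4 - 4*g**2 (m(g) = 4 - (g + g)*(g + g) = 4 - 2*g*2*g = 4 - 4*g**2)
(-213098 - 1*(-194293))/K - 21625/m(111) = (-213098 - 1*(-194293))/39239 - 21625/(4 - 4*111**2) = (-213098 + 194293)*(1/39239) - 21625/(4 - 4*12321) = -18805*1/39239 - 21625/(4 - 49284) = -18805/39239 - 21625/(-49280) = -18805/39239 - 21625*(-1/49280) = -18805/39239 + 4325/9856 = -15633405/386739584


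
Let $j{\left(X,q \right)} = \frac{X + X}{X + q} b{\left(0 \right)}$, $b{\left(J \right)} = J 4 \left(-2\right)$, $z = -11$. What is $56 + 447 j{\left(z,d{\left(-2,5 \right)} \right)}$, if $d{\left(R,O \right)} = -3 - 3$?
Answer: $56$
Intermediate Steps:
$b{\left(J \right)} = - 8 J$ ($b{\left(J \right)} = 4 J \left(-2\right) = - 8 J$)
$d{\left(R,O \right)} = -6$ ($d{\left(R,O \right)} = -3 - 3 = -6$)
$j{\left(X,q \right)} = 0$ ($j{\left(X,q \right)} = \frac{X + X}{X + q} \left(\left(-8\right) 0\right) = \frac{2 X}{X + q} 0 = 0$)
$56 + 447 j{\left(z,d{\left(-2,5 \right)} \right)} = 56 + 447 \cdot 0 = 56 + 0 = 56$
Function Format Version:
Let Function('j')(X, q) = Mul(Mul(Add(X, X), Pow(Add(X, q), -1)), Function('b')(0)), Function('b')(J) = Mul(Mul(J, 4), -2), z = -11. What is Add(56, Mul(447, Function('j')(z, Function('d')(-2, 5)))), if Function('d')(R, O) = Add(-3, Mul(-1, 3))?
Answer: 56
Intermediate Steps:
Function('b')(J) = Mul(-8, J) (Function('b')(J) = Mul(Mul(4, J), -2) = Mul(-8, J))
Function('d')(R, O) = -6 (Function('d')(R, O) = Add(-3, -3) = -6)
Function('j')(X, q) = 0 (Function('j')(X, q) = Mul(Mul(Add(X, X), Pow(Add(X, q), -1)), Mul(-8, 0)) = Mul(Mul(Mul(2, X), Pow(Add(X, q), -1)), 0) = Mul(Mul(2, X, Pow(Add(X, q), -1)), 0) = 0)
Add(56, Mul(447, Function('j')(z, Function('d')(-2, 5)))) = Add(56, Mul(447, 0)) = Add(56, 0) = 56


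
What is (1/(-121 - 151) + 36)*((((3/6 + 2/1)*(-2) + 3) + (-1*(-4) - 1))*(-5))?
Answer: -48955/272 ≈ -179.98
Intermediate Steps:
(1/(-121 - 151) + 36)*((((3/6 + 2/1)*(-2) + 3) + (-1*(-4) - 1))*(-5)) = (1/(-272) + 36)*((((3*(1/6) + 2*1)*(-2) + 3) + (4 - 1))*(-5)) = (-1/272 + 36)*((((1/2 + 2)*(-2) + 3) + 3)*(-5)) = 9791*((((5/2)*(-2) + 3) + 3)*(-5))/272 = 9791*(((-5 + 3) + 3)*(-5))/272 = 9791*((-2 + 3)*(-5))/272 = 9791*(1*(-5))/272 = (9791/272)*(-5) = -48955/272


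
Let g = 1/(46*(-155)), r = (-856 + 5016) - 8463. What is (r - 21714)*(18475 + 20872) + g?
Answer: -7298916109871/7130 ≈ -1.0237e+9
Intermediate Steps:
r = -4303 (r = 4160 - 8463 = -4303)
g = -1/7130 (g = 1/(-7130) = -1/7130 ≈ -0.00014025)
(r - 21714)*(18475 + 20872) + g = (-4303 - 21714)*(18475 + 20872) - 1/7130 = -26017*39347 - 1/7130 = -1023690899 - 1/7130 = -7298916109871/7130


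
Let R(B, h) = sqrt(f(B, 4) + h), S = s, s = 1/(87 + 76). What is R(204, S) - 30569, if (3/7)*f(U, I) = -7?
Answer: -30569 + 4*I*sqrt(244011)/489 ≈ -30569.0 + 4.0407*I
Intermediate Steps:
f(U, I) = -49/3 (f(U, I) = (7/3)*(-7) = -49/3)
s = 1/163 ≈ 0.0061350
S = 1/163 ≈ 0.0061350
R(B, h) = sqrt(-49/3 + h)
R(204, S) - 30569 = sqrt(-147 + 9*(1/163))/3 - 30569 = sqrt(-147 + 9/163)/3 - 30569 = sqrt(-23952/163)/3 - 30569 = (4*I*sqrt(244011)/163)/3 - 30569 = 4*I*sqrt(244011)/489 - 30569 = -30569 + 4*I*sqrt(244011)/489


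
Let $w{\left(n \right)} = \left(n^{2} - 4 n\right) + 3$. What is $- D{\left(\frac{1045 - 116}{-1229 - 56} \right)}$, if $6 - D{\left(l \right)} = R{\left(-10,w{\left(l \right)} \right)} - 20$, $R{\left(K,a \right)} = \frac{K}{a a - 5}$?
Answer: $- \frac{2589643409613576}{98552998831051} \approx -26.277$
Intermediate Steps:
$w{\left(n \right)} = 3 + n^{2} - 4 n$
$R{\left(K,a \right)} = \frac{K}{-5 + a^{2}}$ ($R{\left(K,a \right)} = \frac{K}{a^{2} - 5} = \frac{K}{-5 + a^{2}}$)
$D{\left(l \right)} = 26 + \frac{10}{-5 + \left(3 + l^{2} - 4 l\right)^{2}}$ ($D{\left(l \right)} = 6 - \left(- \frac{10}{-5 + \left(3 + l^{2} - 4 l\right)^{2}} - 20\right) = 6 - \left(-20 - \frac{10}{-5 + \left(3 + l^{2} - 4 l\right)^{2}}\right) = 6 + \left(20 + \frac{10}{-5 + \left(3 + l^{2} - 4 l\right)^{2}}\right) = 26 + \frac{10}{-5 + \left(3 + l^{2} - 4 l\right)^{2}}$)
$- D{\left(\frac{1045 - 116}{-1229 - 56} \right)} = - (26 + \frac{10}{-5 + \left(3 + \left(\frac{1045 - 116}{-1229 - 56}\right)^{2} - 4 \frac{1045 - 116}{-1229 - 56}\right)^{2}}) = - (26 + \frac{10}{-5 + \left(3 + \left(\frac{929}{-1285}\right)^{2} - 4 \frac{929}{-1285}\right)^{2}}) = - (26 + \frac{10}{-5 + \left(3 + \left(929 \left(- \frac{1}{1285}\right)\right)^{2} - 4 \cdot 929 \left(- \frac{1}{1285}\right)\right)^{2}}) = - (26 + \frac{10}{-5 + \left(3 + \left(- \frac{929}{1285}\right)^{2} - - \frac{3716}{1285}\right)^{2}}) = - (26 + \frac{10}{-5 + \left(3 + \frac{863041}{1651225} + \frac{3716}{1285}\right)^{2}}) = - (26 + \frac{10}{-5 + \left(\frac{10591776}{1651225}\right)^{2}}) = - (26 + \frac{10}{-5 + \frac{112185718834176}{2726544000625}}) = - (26 + \frac{10}{\frac{98552998831051}{2726544000625}}) = - (26 + 10 \cdot \frac{2726544000625}{98552998831051}) = - (26 + \frac{27265440006250}{98552998831051}) = \left(-1\right) \frac{2589643409613576}{98552998831051} = - \frac{2589643409613576}{98552998831051}$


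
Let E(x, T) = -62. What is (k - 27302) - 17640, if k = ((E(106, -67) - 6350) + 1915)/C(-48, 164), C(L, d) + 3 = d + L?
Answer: -5082943/113 ≈ -44982.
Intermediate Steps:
C(L, d) = -3 + L + d (C(L, d) = -3 + (d + L) = -3 + (L + d) = -3 + L + d)
k = -4497/113 (k = ((-62 - 6350) + 1915)/(-3 - 48 + 164) = (-6412 + 1915)/113 = -4497*1/113 = -4497/113 ≈ -39.796)
(k - 27302) - 17640 = (-4497/113 - 27302) - 17640 = -3089623/113 - 17640 = -5082943/113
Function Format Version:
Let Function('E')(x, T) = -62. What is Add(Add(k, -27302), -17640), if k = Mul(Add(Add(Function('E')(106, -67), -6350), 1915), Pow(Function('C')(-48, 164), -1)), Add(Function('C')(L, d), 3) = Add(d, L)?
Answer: Rational(-5082943, 113) ≈ -44982.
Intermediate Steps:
Function('C')(L, d) = Add(-3, L, d) (Function('C')(L, d) = Add(-3, Add(d, L)) = Add(-3, Add(L, d)) = Add(-3, L, d))
k = Rational(-4497, 113) (k = Mul(Add(Add(-62, -6350), 1915), Pow(Add(-3, -48, 164), -1)) = Mul(Add(-6412, 1915), Pow(113, -1)) = Mul(-4497, Rational(1, 113)) = Rational(-4497, 113) ≈ -39.796)
Add(Add(k, -27302), -17640) = Add(Add(Rational(-4497, 113), -27302), -17640) = Add(Rational(-3089623, 113), -17640) = Rational(-5082943, 113)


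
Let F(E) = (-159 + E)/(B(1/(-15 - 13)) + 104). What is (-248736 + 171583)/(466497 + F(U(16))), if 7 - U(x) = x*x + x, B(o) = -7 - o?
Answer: -209624701/1267460477 ≈ -0.16539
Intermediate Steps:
U(x) = 7 - x - x² (U(x) = 7 - (x*x + x) = 7 - (x² + x) = 7 - (x + x²) = 7 + (-x - x²) = 7 - x - x²)
F(E) = -4452/2717 + 28*E/2717 (F(E) = (-159 + E)/((-7 - 1/(-15 - 13)) + 104) = (-159 + E)/((-7 - 1/(-28)) + 104) = (-159 + E)/((-7 - 1*(-1/28)) + 104) = (-159 + E)/((-7 + 1/28) + 104) = (-159 + E)/(-195/28 + 104) = (-159 + E)/(2717/28) = (-159 + E)*(28/2717) = -4452/2717 + 28*E/2717)
(-248736 + 171583)/(466497 + F(U(16))) = (-248736 + 171583)/(466497 + (-4452/2717 + 28*(7 - 1*16 - 1*16²)/2717)) = -77153/(466497 + (-4452/2717 + 28*(7 - 16 - 1*256)/2717)) = -77153/(466497 + (-4452/2717 + 28*(7 - 16 - 256)/2717)) = -77153/(466497 + (-4452/2717 + (28/2717)*(-265))) = -77153/(466497 + (-4452/2717 - 7420/2717)) = -77153/(466497 - 11872/2717) = -77153/1267460477/2717 = -77153*2717/1267460477 = -209624701/1267460477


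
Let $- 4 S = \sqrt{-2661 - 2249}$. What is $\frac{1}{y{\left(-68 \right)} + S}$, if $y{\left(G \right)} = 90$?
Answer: $\frac{144}{13451} + \frac{2 i \sqrt{4910}}{67255} \approx 0.010706 + 0.0020838 i$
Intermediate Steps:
$S = - \frac{i \sqrt{4910}}{4}$ ($S = - \frac{\sqrt{-2661 - 2249}}{4} = - \frac{\sqrt{-4910}}{4} = - \frac{i \sqrt{4910}}{4} \approx - 17.518 i$)
$\frac{1}{y{\left(-68 \right)} + S} = \frac{1}{90 - \frac{i \sqrt{4910}}{4}}$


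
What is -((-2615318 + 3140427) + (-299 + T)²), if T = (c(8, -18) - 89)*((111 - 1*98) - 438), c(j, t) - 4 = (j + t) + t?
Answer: -2278296185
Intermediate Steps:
c(j, t) = 4 + j + 2*t (c(j, t) = 4 + ((j + t) + t) = 4 + (j + 2*t) = 4 + j + 2*t)
T = 48025 (T = ((4 + 8 + 2*(-18)) - 89)*((111 - 1*98) - 438) = ((4 + 8 - 36) - 89)*((111 - 98) - 438) = (-24 - 89)*(13 - 438) = -113*(-425) = 48025)
-((-2615318 + 3140427) + (-299 + T)²) = -((-2615318 + 3140427) + (-299 + 48025)²) = -(525109 + 47726²) = -(525109 + 2277771076) = -1*2278296185 = -2278296185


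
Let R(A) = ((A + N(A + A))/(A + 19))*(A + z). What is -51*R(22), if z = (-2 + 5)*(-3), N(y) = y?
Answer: -43758/41 ≈ -1067.3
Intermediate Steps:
z = -9 (z = 3*(-3) = -9)
R(A) = 3*A*(-9 + A)/(19 + A) (R(A) = ((A + (A + A))/(A + 19))*(A - 9) = ((A + 2*A)/(19 + A))*(-9 + A) = ((3*A)/(19 + A))*(-9 + A) = (3*A/(19 + A))*(-9 + A) = 3*A*(-9 + A)/(19 + A))
-51*R(22) = -153*22*(-9 + 22)/(19 + 22) = -153*22*13/41 = -51*858/41 = -43758/41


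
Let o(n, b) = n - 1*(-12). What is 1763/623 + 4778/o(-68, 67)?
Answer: -29367/356 ≈ -82.492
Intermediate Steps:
o(n, b) = 12 + n (o(n, b) = n + 12 = 12 + n)
1763/623 + 4778/o(-68, 67) = 1763/623 + 4778/(12 - 68) = 1763*(1/623) + 4778/(-56) = 1763/623 + 4778*(-1/56) = 1763/623 - 2389/28 = -29367/356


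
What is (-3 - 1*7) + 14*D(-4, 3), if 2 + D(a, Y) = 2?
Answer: -10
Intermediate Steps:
D(a, Y) = 0 (D(a, Y) = -2 + 2 = 0)
(-3 - 1*7) + 14*D(-4, 3) = (-3 - 1*7) + 14*0 = (-3 - 7) + 0 = -10 + 0 = -10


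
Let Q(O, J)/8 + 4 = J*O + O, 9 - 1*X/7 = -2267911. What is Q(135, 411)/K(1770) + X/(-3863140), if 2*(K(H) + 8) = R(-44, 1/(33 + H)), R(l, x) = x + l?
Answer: -309988962912964/20895531103 ≈ -14835.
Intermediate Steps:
X = 15875440 (X = 63 - 7*(-2267911) = 63 + 15875377 = 15875440)
R(l, x) = l + x
K(H) = -30 + 1/(2*(33 + H)) (K(H) = -8 + (-44 + 1/(33 + H))/2 = -8 + (-22 + 1/(2*(33 + H))) = -30 + 1/(2*(33 + H)))
Q(O, J) = -32 + 8*O + 8*J*O (Q(O, J) = -32 + 8*(J*O + O) = -32 + 8*(O + J*O) = -32 + (8*O + 8*J*O) = -32 + 8*O + 8*J*O)
Q(135, 411)/K(1770) + X/(-3863140) = (-32 + 8*135 + 8*411*135)/(((-1979 - 60*1770)/(2*(33 + 1770)))) + 15875440/(-3863140) = (-32 + 1080 + 443880)/(((1/2)*(-1979 - 106200)/1803)) + 15875440*(-1/3863140) = 444928/(((1/2)*(1/1803)*(-108179))) - 793772/193157 = 444928/(-108179/3606) - 793772/193157 = 444928*(-3606/108179) - 793772/193157 = -1604410368/108179 - 793772/193157 = -309988962912964/20895531103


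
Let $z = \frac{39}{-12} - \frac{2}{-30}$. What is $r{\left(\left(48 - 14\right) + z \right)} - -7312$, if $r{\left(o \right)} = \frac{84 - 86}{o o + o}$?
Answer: $\frac{25809458992}{3529741} \approx 7312.0$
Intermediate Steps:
$z = - \frac{191}{60}$ ($z = 39 \left(- \frac{1}{12}\right) - - \frac{1}{15} = - \frac{13}{4} + \frac{1}{15} = - \frac{191}{60} \approx -3.1833$)
$r{\left(o \right)} = - \frac{2}{o + o^{2}}$ ($r{\left(o \right)} = - \frac{2}{o^{2} + o} = - \frac{2}{o + o^{2}}$)
$r{\left(\left(48 - 14\right) + z \right)} - -7312 = - \frac{2}{\left(\left(48 - 14\right) - \frac{191}{60}\right) \left(1 + \left(\left(48 - 14\right) - \frac{191}{60}\right)\right)} - -7312 = - \frac{2}{\left(34 - \frac{191}{60}\right) \left(1 + \left(34 - \frac{191}{60}\right)\right)} + 7312 = - \frac{2}{\frac{1849}{60} \left(1 + \frac{1849}{60}\right)} + 7312 = \left(-2\right) \frac{60}{1849} \frac{1}{\frac{1909}{60}} + 7312 = \left(-2\right) \frac{60}{1849} \cdot \frac{60}{1909} + 7312 = - \frac{7200}{3529741} + 7312 = \frac{25809458992}{3529741}$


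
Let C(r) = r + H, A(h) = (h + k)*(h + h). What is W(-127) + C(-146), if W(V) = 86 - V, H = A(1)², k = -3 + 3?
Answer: 71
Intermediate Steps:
k = 0
A(h) = 2*h² (A(h) = (h + 0)*(h + h) = h*(2*h) = 2*h²)
H = 4 (H = (2*1²)² = (2*1)² = 2² = 4)
C(r) = 4 + r (C(r) = r + 4 = 4 + r)
W(-127) + C(-146) = (86 - 1*(-127)) + (4 - 146) = (86 + 127) - 142 = 213 - 142 = 71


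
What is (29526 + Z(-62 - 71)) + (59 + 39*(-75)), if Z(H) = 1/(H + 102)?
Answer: 826459/31 ≈ 26660.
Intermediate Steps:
Z(H) = 1/(102 + H)
(29526 + Z(-62 - 71)) + (59 + 39*(-75)) = (29526 + 1/(102 + (-62 - 71))) + (59 + 39*(-75)) = (29526 + 1/(102 - 133)) + (59 - 2925) = (29526 + 1/(-31)) - 2866 = (29526 - 1/31) - 2866 = 915305/31 - 2866 = 826459/31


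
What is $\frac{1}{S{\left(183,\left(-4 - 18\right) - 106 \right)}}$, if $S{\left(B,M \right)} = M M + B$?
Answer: $\frac{1}{16567} \approx 6.0361 \cdot 10^{-5}$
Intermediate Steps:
$S{\left(B,M \right)} = B + M^{2}$ ($S{\left(B,M \right)} = M^{2} + B = B + M^{2}$)
$\frac{1}{S{\left(183,\left(-4 - 18\right) - 106 \right)}} = \frac{1}{183 + \left(\left(-4 - 18\right) - 106\right)^{2}} = \frac{1}{183 + \left(-22 - 106\right)^{2}} = \frac{1}{183 + \left(-128\right)^{2}} = \frac{1}{183 + 16384} = \frac{1}{16567}$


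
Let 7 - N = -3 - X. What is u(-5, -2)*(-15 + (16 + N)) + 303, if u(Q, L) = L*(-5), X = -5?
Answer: 363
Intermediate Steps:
u(Q, L) = -5*L
N = 5 (N = 7 - (-3 - 1*(-5)) = 7 - (-3 + 5) = 7 - 1*2 = 7 - 2 = 5)
u(-5, -2)*(-15 + (16 + N)) + 303 = (-5*(-2))*(-15 + (16 + 5)) + 303 = 10*(-15 + 21) + 303 = 10*6 + 303 = 60 + 303 = 363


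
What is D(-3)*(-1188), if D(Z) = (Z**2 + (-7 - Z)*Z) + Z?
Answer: -21384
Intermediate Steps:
D(Z) = Z + Z**2 + Z*(-7 - Z) (D(Z) = (Z**2 + Z*(-7 - Z)) + Z = Z + Z**2 + Z*(-7 - Z))
D(-3)*(-1188) = -6*(-3)*(-1188) = 18*(-1188) = -21384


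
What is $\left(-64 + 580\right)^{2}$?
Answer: $266256$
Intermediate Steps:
$\left(-64 + 580\right)^{2} = 516^{2} = 266256$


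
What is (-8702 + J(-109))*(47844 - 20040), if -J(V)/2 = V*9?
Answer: -187398960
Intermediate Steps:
J(V) = -18*V (J(V) = -2*V*9 = -18*V)
(-8702 + J(-109))*(47844 - 20040) = (-8702 - 18*(-109))*(47844 - 20040) = (-8702 + 1962)*27804 = -6740*27804 = -187398960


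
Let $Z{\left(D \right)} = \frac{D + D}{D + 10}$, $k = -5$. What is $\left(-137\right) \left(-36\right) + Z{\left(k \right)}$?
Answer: $4930$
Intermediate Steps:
$Z{\left(D \right)} = \frac{2 D}{10 + D}$
$\left(-137\right) \left(-36\right) + Z{\left(k \right)} = \left(-137\right) \left(-36\right) + 2 \left(-5\right) \frac{1}{10 - 5} = 4932 + 2 \left(-5\right) \frac{1}{5} = 4932 - 2 = 4930$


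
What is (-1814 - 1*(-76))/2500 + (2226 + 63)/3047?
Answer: 213407/3808750 ≈ 0.056031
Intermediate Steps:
(-1814 - 1*(-76))/2500 + (2226 + 63)/3047 = (-1814 + 76)*(1/2500) + 2289*(1/3047) = -1738*1/2500 + 2289/3047 = -869/1250 + 2289/3047 = 213407/3808750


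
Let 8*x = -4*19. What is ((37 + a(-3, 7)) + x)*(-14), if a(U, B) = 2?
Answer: -413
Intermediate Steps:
x = -19/2 (x = (-4*19)/8 = (1/8)*(-76) = -19/2 ≈ -9.5000)
((37 + a(-3, 7)) + x)*(-14) = ((37 + 2) - 19/2)*(-14) = (39 - 19/2)*(-14) = (59/2)*(-14) = -413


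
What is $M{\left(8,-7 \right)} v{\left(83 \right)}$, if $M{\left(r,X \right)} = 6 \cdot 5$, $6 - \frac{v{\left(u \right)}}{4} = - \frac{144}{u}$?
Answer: $\frac{77040}{83} \approx 928.19$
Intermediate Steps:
$v{\left(u \right)} = 24 + \frac{576}{u}$ ($v{\left(u \right)} = 24 - 4 \left(- \frac{144}{u}\right) = 24 + \frac{576}{u}$)
$M{\left(r,X \right)} = 30$
$M{\left(8,-7 \right)} v{\left(83 \right)} = 30 \left(24 + \frac{576}{83}\right) = 30 \cdot \frac{2568}{83} = \frac{77040}{83}$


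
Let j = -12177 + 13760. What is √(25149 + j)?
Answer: 2*√6683 ≈ 163.50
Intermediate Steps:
j = 1583
√(25149 + j) = √(25149 + 1583) = √26732 = 2*√6683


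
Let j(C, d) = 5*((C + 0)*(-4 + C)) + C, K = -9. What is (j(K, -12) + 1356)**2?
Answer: 3732624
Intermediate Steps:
j(C, d) = C + 5*C*(-4 + C) (j(C, d) = 5*(C*(-4 + C)) + C = 5*C*(-4 + C) + C = C + 5*C*(-4 + C))
(j(K, -12) + 1356)**2 = (-9*(-19 + 5*(-9)) + 1356)**2 = (-9*(-19 - 45) + 1356)**2 = (-9*(-64) + 1356)**2 = (576 + 1356)**2 = 1932**2 = 3732624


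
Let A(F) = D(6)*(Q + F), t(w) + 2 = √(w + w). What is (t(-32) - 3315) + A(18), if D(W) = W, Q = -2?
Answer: -3221 + 8*I ≈ -3221.0 + 8.0*I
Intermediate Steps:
t(w) = -2 + √2*√w (t(w) = -2 + √(w + w) = -2 + √(2*w) = -2 + √2*√w)
A(F) = -12 + 6*F (A(F) = 6*(-2 + F) = -12 + 6*F)
(t(-32) - 3315) + A(18) = ((-2 + √2*√(-32)) - 3315) + (-12 + 6*18) = ((-2 + √2*(4*I*√2)) - 3315) + (-12 + 108) = ((-2 + 8*I) - 3315) + 96 = (-3317 + 8*I) + 96 = -3221 + 8*I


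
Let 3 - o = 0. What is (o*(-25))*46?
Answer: -3450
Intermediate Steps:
o = 3 (o = 3 - 1*0 = 3 + 0 = 3)
(o*(-25))*46 = (3*(-25))*46 = -75*46 = -3450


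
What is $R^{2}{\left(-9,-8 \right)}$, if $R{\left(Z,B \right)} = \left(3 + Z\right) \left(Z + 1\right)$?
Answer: $2304$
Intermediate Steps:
$R{\left(Z,B \right)} = \left(1 + Z\right) \left(3 + Z\right)$ ($R{\left(Z,B \right)} = \left(3 + Z\right) \left(1 + Z\right) = \left(1 + Z\right) \left(3 + Z\right)$)
$R^{2}{\left(-9,-8 \right)} = \left(3 + \left(-9\right)^{2} + 4 \left(-9\right)\right)^{2} = \left(3 + 81 - 36\right)^{2} = 48^{2} = 2304$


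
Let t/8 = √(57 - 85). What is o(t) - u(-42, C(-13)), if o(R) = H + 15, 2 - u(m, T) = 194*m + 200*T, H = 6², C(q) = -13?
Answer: -10699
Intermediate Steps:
H = 36
t = 16*I*√7 (t = 8*√(57 - 85) = 8*√(-28) = 8*(2*I*√7) = 16*I*√7 ≈ 42.332*I)
u(m, T) = 2 - 200*T - 194*m (u(m, T) = 2 - (194*m + 200*T) = 2 + (-200*T - 194*m) = 2 - 200*T - 194*m)
o(R) = 51 (o(R) = 36 + 15 = 51)
o(t) - u(-42, C(-13)) = 51 - (2 - 200*(-13) - 194*(-42)) = 51 - (2 + 2600 + 8148) = 51 - 1*10750 = 51 - 10750 = -10699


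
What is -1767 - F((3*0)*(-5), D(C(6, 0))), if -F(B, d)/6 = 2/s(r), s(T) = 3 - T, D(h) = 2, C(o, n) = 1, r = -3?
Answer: -1765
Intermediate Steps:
F(B, d) = -2 (F(B, d) = -12/(3 - 1*(-3)) = -12/(3 + 3) = -12/6 = -6*⅓ = -2)
-1767 - F((3*0)*(-5), D(C(6, 0))) = -1767 - 1*(-2) = -1767 + 2 = -1765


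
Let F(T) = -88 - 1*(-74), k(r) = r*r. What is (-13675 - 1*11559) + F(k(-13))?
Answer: -25248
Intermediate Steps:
k(r) = r**2
F(T) = -14 (F(T) = -88 + 74 = -14)
(-13675 - 1*11559) + F(k(-13)) = (-13675 - 1*11559) - 14 = (-13675 - 11559) - 14 = -25234 - 14 = -25248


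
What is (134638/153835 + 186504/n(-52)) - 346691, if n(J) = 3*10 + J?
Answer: -4967018597/13985 ≈ -3.5517e+5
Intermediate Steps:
n(J) = 30 + J
(134638/153835 + 186504/n(-52)) - 346691 = (134638/153835 + 186504/(30 - 52)) - 346691 = (134638*(1/153835) + 186504/(-22)) - 346691 = (134638/153835 + 186504*(-1/22)) - 346691 = (134638/153835 - 93252/11) - 346691 = -118544962/13985 - 346691 = -4967018597/13985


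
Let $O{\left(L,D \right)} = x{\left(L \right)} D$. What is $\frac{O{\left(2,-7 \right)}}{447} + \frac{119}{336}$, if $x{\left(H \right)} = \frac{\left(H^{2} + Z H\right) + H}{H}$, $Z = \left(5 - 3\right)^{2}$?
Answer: $\frac{583}{2384} \approx 0.24455$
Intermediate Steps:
$Z = 4$ ($Z = 2^{2} = 4$)
$x{\left(H \right)} = \frac{H^{2} + 5 H}{H}$ ($x{\left(H \right)} = \frac{\left(H^{2} + 4 H\right) + H}{H} = \frac{H^{2} + 5 H}{H}$)
$O{\left(L,D \right)} = D \left(5 + L\right)$ ($O{\left(L,D \right)} = \left(5 + L\right) D = D \left(5 + L\right)$)
$\frac{O{\left(2,-7 \right)}}{447} + \frac{119}{336} = \frac{\left(-7\right) \left(5 + 2\right)}{447} + \frac{119}{336} = \left(-7\right) 7 \cdot \frac{1}{447} + 119 \cdot \frac{1}{336} = \left(-49\right) \frac{1}{447} + \frac{17}{48} = - \frac{49}{447} + \frac{17}{48} = \frac{583}{2384}$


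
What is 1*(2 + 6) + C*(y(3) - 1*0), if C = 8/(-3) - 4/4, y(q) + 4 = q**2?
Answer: -31/3 ≈ -10.333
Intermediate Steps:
y(q) = -4 + q**2
C = -11/3 (C = 8*(-1/3) - 4*1/4 = -8/3 - 1 = -11/3 ≈ -3.6667)
1*(2 + 6) + C*(y(3) - 1*0) = 1*(2 + 6) - 11*((-4 + 3**2) - 1*0)/3 = 1*8 - 11*((-4 + 9) + 0)/3 = 8 - 11*(5 + 0)/3 = 8 - 11/3*5 = 8 - 55/3 = -31/3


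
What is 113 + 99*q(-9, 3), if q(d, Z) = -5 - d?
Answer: 509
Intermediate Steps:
113 + 99*q(-9, 3) = 113 + 99*(-5 - 1*(-9)) = 113 + 99*(-5 + 9) = 113 + 99*4 = 113 + 396 = 509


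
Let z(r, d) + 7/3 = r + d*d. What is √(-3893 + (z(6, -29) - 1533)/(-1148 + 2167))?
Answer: I*√36387367062/3057 ≈ 62.399*I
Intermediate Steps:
z(r, d) = -7/3 + r + d² (z(r, d) = -7/3 + (r + d*d) = -7/3 + (r + d²) = -7/3 + r + d²)
√(-3893 + (z(6, -29) - 1533)/(-1148 + 2167)) = √(-3893 + ((-7/3 + 6 + (-29)²) - 1533)/(-1148 + 2167)) = √(-3893 + ((-7/3 + 6 + 841) - 1533)/1019) = √(-3893 + (2534/3 - 1533)*(1/1019)) = √(-3893 - 2065/3*1/1019) = √(-3893 - 2065/3057) = √(-11902966/3057) = I*√36387367062/3057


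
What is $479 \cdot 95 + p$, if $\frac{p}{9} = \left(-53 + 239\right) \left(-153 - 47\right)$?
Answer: $-289295$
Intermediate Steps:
$p = -334800$ ($p = 9 \left(-53 + 239\right) \left(-153 - 47\right) = 9 \cdot 186 \left(-200\right) = 9 \left(-37200\right) = -334800$)
$479 \cdot 95 + p = 479 \cdot 95 - 334800 = 45505 - 334800 = -289295$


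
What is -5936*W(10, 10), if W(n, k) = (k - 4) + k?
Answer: -94976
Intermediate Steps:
W(n, k) = -4 + 2*k (W(n, k) = (-4 + k) + k = -4 + 2*k)
-5936*W(10, 10) = -5936*(-4 + 2*10) = -5936*(-4 + 20) = -5936*16 = -94976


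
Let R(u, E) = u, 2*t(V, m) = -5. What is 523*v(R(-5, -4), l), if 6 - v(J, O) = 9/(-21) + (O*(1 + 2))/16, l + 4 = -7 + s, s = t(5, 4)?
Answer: 1049661/224 ≈ 4686.0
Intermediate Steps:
t(V, m) = -5/2 (t(V, m) = (1/2)*(-5) = -5/2)
s = -5/2 ≈ -2.5000
l = -27/2 (l = -4 + (-7 - 5/2) = -4 - 19/2 = -27/2 ≈ -13.500)
v(J, O) = 45/7 - 3*O/16 (v(J, O) = 6 - (9/(-21) + (O*(1 + 2))/16) = 6 - (9*(-1/21) + (O*3)*(1/16)) = 6 - (-3/7 + (3*O)*(1/16)) = 6 - (-3/7 + 3*O/16) = 6 + (3/7 - 3*O/16) = 45/7 - 3*O/16)
523*v(R(-5, -4), l) = 523*(45/7 - 3/16*(-27/2)) = 523*(45/7 + 81/32) = 523*(2007/224) = 1049661/224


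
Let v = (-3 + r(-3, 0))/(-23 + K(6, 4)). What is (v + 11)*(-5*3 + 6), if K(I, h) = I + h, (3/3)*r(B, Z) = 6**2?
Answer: -990/13 ≈ -76.154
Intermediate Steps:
r(B, Z) = 36 (r(B, Z) = 6**2 = 36)
v = -33/13 (v = (-3 + 36)/(-23 + (6 + 4)) = 33/(-23 + 10) = 33/(-13) = 33*(-1/13) = -33/13 ≈ -2.5385)
(v + 11)*(-5*3 + 6) = (-33/13 + 11)*(-5*3 + 6) = 110*(-15 + 6)/13 = (110/13)*(-9) = -990/13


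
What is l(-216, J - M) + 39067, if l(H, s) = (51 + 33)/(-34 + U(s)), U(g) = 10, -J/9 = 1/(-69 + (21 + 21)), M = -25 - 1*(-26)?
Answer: 78127/2 ≈ 39064.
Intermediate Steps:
M = 1 (M = -25 + 26 = 1)
J = ⅓ (J = -9/(-69 + (21 + 21)) = -9/(-69 + 42) = -9/(-27) = -9*(-1/27) = ⅓ ≈ 0.33333)
l(H, s) = -7/2 (l(H, s) = (51 + 33)/(-34 + 10) = 84/(-24) = 84*(-1/24) = -7/2)
l(-216, J - M) + 39067 = -7/2 + 39067 = 78127/2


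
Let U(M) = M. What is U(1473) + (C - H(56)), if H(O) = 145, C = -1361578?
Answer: -1360250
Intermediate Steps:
U(1473) + (C - H(56)) = 1473 + (-1361578 - 1*145) = 1473 + (-1361578 - 145) = 1473 - 1361723 = -1360250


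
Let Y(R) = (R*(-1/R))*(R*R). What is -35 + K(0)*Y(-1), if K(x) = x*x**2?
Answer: -35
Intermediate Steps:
K(x) = x**3
Y(R) = -R**2
-35 + K(0)*Y(-1) = -35 + 0**3*(-1*(-1)**2) = -35 + 0*(-1*1) = -35 + 0*(-1) = -35 + 0 = -35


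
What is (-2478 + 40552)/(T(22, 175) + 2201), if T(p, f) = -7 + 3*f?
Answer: 38074/2719 ≈ 14.003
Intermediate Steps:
(-2478 + 40552)/(T(22, 175) + 2201) = (-2478 + 40552)/((-7 + 3*175) + 2201) = 38074/((-7 + 525) + 2201) = 38074/(518 + 2201) = 38074/2719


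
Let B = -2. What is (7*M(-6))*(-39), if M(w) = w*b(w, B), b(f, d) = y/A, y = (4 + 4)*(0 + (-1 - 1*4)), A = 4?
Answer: -16380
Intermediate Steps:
y = -40 (y = 8*(0 + (-1 - 4)) = 8*(0 - 5) = 8*(-5) = -40)
b(f, d) = -10 (b(f, d) = -40/4 = -40*¼ = -10)
M(w) = -10*w (M(w) = w*(-10) = -10*w)
(7*M(-6))*(-39) = (7*(-10*(-6)))*(-39) = (7*60)*(-39) = 420*(-39) = -16380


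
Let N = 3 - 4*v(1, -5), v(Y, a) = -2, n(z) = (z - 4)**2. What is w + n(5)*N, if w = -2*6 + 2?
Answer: 1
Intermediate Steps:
n(z) = (-4 + z)**2
w = -10 (w = -12 + 2 = -10)
N = 11 (N = 3 - 4*(-2) = 3 + 8 = 11)
w + n(5)*N = -10 + (-4 + 5)**2*11 = -10 + 1**2*11 = -10 + 1*11 = -10 + 11 = 1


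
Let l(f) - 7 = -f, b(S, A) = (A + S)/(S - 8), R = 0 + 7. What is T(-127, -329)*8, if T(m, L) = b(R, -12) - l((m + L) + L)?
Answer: -6296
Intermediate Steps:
R = 7
b(S, A) = (A + S)/(-8 + S)
l(f) = 7 - f
T(m, L) = -2 + m + 2*L (T(m, L) = (-12 + 7)/(-8 + 7) - (7 - ((m + L) + L)) = -5/(-1) - (7 - ((L + m) + L)) = -1*(-5) - (7 - (m + 2*L)) = 5 - (7 + (-m - 2*L)) = 5 - (7 - m - 2*L) = 5 + (-7 + m + 2*L) = -2 + m + 2*L)
T(-127, -329)*8 = (-2 - 127 + 2*(-329))*8 = (-2 - 127 - 658)*8 = -787*8 = -6296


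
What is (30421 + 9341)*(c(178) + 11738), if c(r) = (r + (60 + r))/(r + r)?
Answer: 41542780932/89 ≈ 4.6677e+8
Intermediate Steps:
c(r) = (60 + 2*r)/(2*r) (c(r) = (60 + 2*r)/((2*r)) = (60 + 2*r)*(1/(2*r)) = (60 + 2*r)/(2*r))
(30421 + 9341)*(c(178) + 11738) = (30421 + 9341)*((30 + 178)/178 + 11738) = 39762*((1/178)*208 + 11738) = 39762*(104/89 + 11738) = 39762*(1044786/89) = 41542780932/89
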